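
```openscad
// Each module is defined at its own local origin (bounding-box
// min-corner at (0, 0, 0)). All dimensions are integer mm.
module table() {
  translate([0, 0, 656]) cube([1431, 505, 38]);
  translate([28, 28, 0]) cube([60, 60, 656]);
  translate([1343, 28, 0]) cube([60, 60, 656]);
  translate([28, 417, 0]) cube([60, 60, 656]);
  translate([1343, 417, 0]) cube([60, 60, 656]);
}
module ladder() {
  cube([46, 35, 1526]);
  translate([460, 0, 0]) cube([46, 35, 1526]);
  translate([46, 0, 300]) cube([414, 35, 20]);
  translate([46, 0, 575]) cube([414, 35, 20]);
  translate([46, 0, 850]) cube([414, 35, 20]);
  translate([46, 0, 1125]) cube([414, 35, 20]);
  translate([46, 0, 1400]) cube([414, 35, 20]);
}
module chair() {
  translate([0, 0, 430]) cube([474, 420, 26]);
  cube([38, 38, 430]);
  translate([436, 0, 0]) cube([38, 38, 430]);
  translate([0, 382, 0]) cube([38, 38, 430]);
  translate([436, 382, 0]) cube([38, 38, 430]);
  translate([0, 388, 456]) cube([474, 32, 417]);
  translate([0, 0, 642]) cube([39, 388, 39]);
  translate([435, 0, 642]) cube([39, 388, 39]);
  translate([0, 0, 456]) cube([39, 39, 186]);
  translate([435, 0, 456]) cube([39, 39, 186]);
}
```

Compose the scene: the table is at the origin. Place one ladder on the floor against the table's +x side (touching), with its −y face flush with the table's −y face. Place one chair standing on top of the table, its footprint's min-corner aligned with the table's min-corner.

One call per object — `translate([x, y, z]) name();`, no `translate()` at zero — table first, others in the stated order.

table();
translate([1431, 0, 0]) ladder();
translate([0, 0, 694]) chair();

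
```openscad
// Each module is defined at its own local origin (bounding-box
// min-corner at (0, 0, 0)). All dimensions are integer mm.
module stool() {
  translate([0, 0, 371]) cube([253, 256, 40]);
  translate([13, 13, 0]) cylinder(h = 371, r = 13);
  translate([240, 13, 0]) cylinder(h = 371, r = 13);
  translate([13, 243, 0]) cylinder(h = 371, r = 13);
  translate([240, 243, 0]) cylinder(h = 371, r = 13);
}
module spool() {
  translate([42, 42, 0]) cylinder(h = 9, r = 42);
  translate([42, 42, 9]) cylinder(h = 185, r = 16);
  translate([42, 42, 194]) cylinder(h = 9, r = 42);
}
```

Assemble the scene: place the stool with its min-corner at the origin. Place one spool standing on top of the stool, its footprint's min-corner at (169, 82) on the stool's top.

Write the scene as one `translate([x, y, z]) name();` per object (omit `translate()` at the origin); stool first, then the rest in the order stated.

stool();
translate([169, 82, 411]) spool();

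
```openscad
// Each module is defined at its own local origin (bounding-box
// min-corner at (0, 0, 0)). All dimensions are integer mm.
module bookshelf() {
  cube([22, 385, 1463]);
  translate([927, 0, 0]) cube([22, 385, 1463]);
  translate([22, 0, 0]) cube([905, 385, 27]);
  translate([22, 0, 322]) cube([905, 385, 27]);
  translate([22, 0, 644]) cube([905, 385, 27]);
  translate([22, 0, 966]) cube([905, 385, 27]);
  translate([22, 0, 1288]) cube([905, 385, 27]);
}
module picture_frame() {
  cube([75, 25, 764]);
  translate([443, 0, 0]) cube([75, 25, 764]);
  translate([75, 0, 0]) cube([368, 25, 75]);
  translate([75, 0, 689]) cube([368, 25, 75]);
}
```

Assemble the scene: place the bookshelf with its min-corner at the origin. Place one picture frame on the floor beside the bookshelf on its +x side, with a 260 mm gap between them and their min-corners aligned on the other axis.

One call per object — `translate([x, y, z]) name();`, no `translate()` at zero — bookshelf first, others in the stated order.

bookshelf();
translate([1209, 0, 0]) picture_frame();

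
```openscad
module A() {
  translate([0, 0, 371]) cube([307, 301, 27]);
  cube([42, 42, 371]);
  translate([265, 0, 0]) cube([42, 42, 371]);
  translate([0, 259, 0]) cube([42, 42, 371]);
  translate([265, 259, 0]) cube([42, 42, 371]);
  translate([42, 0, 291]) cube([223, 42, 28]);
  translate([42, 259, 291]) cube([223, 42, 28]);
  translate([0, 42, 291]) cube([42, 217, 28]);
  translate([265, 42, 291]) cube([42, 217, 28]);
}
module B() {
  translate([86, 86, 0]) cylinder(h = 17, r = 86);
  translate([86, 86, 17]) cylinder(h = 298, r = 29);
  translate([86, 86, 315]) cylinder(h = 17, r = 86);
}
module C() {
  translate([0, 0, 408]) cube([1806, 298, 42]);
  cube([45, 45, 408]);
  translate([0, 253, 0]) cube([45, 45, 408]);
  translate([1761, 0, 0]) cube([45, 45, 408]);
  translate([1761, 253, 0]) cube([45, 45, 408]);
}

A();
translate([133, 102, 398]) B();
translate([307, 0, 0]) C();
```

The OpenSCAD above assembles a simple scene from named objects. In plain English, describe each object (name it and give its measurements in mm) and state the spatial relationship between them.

A is a four-legged stool. The seat is a 307×301×27 mm slab whose top surface is at z = 398 mm; four square legs, each 42×42 mm in cross-section, run from the floor (z = 0) to the underside of the seat, each flush with a corner of the seat. Four stretchers, 42 mm wide and 28 mm tall, connect adjacent legs with their undersides at z = 291 mm, each running between the inner faces of the legs it joins and aligned with the legs' outer faces on the other axis.

B is a spool: two coaxial disc flanges of radius 86 mm and thickness 17 mm, joined by a core cylinder of radius 29 mm and height 298 mm. The lower flange rests on z = 0 and the three cylinders share a vertical axis.

C is a bench: a 1806×298 mm seat slab, 42 mm thick, top at z = 450 mm, on four 45×45 mm square legs flush with the seat corners and standing on z = 0.

The spool is on top of the stool. The bench is against the stool's +x side, with their −y faces flush.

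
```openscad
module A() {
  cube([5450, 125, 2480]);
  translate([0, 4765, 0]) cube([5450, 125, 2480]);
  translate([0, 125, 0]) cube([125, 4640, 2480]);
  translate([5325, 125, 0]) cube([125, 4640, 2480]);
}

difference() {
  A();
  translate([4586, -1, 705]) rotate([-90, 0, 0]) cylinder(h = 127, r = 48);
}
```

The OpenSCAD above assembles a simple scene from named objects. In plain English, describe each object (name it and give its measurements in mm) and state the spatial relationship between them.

A is a box-shaped house frame (walls only): outside footprint 5450×4890 mm, wall height 2480 mm, wall thickness 125 mm. The two y-facing walls run the full x-width; the two x-facing walls fit between the inner faces of the y-facing walls.

The house frame has a circular hole of radius 48 mm through its front wall, centred at (x = 4586, z = 705).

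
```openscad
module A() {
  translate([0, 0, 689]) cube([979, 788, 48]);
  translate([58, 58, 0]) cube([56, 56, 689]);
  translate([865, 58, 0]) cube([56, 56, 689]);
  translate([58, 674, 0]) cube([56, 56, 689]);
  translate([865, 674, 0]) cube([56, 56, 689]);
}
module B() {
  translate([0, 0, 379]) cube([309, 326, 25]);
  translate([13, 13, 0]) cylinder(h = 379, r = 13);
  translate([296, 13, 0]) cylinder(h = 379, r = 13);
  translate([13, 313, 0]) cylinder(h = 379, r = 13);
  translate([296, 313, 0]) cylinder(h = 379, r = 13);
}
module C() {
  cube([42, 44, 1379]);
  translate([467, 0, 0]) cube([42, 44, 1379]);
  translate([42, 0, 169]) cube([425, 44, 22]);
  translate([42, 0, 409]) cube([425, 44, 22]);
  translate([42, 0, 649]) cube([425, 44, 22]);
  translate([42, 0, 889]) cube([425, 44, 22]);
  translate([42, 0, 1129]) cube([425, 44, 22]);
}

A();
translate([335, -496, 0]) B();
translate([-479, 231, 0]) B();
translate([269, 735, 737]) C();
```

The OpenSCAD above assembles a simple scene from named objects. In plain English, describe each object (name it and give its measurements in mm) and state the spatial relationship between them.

A is a table with a 979×788 mm rectangular top, 48 mm thick, top surface at z = 737 mm, supported by four 56×56 mm square legs, each inset 58 mm from the nearest pair of top edges, running from the floor.

B is a four-legged stool. The seat is a 309×326×25 mm slab whose top surface is at z = 404 mm; four round legs, each 26 mm in diameter, run from the floor (z = 0) to the underside of the seat, each leg's axis is inset half a diameter from the nearest pair of seat edges (so the leg's bounding box is flush with the corner).

C is a wooden ladder with two side rails of 42×44 mm section and 1379 mm height, set 509 mm apart overall. Between them run 5 rectangular rungs (44 mm deep, 22 mm thick), front faces flush with the rails' −y face. The bottom of the first rung is 169 mm above the floor and each subsequent rung is 240 mm higher than the one below.

Two stools sit around the table at the −y, −x sides. The ladder is on top of the table.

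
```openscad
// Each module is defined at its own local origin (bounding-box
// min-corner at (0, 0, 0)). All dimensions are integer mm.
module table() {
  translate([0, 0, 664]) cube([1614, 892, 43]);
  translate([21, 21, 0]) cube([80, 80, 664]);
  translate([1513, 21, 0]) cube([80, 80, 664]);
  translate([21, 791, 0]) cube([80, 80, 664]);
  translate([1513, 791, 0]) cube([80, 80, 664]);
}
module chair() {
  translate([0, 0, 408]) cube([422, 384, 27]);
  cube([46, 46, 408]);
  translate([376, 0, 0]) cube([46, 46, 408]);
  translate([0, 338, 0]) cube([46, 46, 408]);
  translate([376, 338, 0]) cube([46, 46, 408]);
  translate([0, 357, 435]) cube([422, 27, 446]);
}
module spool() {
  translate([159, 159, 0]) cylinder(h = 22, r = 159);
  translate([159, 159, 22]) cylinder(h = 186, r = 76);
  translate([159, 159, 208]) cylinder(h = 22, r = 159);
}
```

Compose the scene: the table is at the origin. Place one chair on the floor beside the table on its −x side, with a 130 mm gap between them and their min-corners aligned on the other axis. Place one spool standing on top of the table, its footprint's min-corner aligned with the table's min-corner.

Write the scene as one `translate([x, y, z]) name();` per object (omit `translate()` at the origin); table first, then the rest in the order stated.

table();
translate([-552, 0, 0]) chair();
translate([0, 0, 707]) spool();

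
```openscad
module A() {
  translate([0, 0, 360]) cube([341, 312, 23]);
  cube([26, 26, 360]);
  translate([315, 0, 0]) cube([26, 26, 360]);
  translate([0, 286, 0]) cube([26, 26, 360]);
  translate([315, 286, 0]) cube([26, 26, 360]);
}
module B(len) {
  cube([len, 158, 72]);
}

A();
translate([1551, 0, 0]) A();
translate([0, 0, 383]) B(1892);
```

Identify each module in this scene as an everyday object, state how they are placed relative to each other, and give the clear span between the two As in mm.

Second stool starts at x = 1551; first ends at x = 341; clear span = 1551 − 341 = 1210 mm.

A is a stool. B is a beam. A beam spans the tops of two stools. The clear span between the two stools is 1210 mm.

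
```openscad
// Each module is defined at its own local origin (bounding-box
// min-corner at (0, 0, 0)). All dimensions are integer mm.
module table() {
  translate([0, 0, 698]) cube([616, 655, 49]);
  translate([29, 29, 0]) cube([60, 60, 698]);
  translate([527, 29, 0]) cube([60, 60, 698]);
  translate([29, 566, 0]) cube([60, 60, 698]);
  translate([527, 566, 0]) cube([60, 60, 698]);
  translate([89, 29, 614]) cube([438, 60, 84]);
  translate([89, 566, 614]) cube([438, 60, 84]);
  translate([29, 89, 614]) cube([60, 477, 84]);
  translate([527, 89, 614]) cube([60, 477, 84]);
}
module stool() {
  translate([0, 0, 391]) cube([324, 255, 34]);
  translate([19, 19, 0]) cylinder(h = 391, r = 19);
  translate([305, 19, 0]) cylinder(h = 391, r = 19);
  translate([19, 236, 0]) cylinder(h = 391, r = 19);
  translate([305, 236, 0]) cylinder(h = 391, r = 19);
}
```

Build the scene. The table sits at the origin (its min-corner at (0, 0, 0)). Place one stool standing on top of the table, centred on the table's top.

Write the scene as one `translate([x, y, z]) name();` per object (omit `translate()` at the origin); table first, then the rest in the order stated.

table();
translate([146, 200, 747]) stool();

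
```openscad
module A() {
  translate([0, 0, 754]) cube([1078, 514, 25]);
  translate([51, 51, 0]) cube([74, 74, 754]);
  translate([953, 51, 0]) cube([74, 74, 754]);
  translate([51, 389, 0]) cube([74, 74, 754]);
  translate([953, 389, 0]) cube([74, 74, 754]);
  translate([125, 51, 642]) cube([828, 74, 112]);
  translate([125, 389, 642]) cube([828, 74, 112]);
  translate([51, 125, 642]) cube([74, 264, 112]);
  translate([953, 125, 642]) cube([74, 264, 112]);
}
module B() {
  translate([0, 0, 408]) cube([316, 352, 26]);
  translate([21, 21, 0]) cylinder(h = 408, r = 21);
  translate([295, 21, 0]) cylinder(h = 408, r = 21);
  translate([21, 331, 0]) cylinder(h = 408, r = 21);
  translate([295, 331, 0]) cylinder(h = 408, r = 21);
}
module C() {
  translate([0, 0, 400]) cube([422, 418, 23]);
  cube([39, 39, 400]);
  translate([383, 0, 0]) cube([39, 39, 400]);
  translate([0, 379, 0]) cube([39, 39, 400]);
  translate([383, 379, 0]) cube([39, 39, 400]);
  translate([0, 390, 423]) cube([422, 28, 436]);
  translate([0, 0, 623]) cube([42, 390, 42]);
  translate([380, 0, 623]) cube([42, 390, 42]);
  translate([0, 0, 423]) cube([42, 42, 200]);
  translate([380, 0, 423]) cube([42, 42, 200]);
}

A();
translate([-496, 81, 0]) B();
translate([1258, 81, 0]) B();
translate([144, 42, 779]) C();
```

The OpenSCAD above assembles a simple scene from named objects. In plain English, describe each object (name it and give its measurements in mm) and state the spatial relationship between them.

A is a table with a 1078×514 mm rectangular top, 25 mm thick, top surface at z = 779 mm, supported by four 74×74 mm square legs, each inset 51 mm from the nearest pair of top edges, running from the floor. Four apron rails, 74 mm thick and 112 mm tall, run between adjacent legs with their top edges flush with the underside of the top and their outer faces flush with the legs' outer faces.

B is a simple wooden stool: a rectangular seat 316 mm (x) by 352 mm (y), 26 mm thick, top face at z = 434 mm, on four round legs, each 42 mm in diameter. The legs rest on z = 0, each leg's axis is inset half a diameter from the nearest pair of seat edges (so the leg's bounding box is flush with the corner).

C is a chair: 422×418 mm seat, 23 mm thick, top at z = 423 mm, on four 39 mm square corner legs flush with the seat edges. A 28 mm thick backrest slab spans the full seat width, extending 436 mm above the seat top, its back face flush with the seat's +y edge. Two armrests of 42×42 mm section run along each side from the seat's front edge to the front of the backrest, top faces 242 mm above the seat top and outer faces flush with the seat's x-edges; a 42×42 mm post under the front of each armrest stands on the seat at the front corner.

Two stools sit around the table at the −x, +x sides. The chair is on top of the table.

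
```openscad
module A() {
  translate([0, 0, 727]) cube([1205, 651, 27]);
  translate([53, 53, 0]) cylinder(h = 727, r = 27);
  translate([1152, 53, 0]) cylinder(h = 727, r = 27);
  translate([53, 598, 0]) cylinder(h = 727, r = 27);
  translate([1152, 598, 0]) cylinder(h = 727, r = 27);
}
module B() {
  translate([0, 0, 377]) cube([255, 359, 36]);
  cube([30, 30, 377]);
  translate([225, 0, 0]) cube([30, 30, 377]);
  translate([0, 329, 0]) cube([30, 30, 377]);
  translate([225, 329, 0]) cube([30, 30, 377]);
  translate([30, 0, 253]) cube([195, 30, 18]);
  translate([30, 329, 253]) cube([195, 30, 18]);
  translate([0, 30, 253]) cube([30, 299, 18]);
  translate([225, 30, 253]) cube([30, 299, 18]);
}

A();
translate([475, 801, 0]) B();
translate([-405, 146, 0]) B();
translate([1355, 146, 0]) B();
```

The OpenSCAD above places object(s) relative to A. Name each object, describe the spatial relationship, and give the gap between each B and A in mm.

Each stool's nearest face is 150 mm from the table's bounding box.

A is a table. B is a stool. Three stools sit around the table at the +y, −x, +x sides. The gap between each stool and the table is 150 mm.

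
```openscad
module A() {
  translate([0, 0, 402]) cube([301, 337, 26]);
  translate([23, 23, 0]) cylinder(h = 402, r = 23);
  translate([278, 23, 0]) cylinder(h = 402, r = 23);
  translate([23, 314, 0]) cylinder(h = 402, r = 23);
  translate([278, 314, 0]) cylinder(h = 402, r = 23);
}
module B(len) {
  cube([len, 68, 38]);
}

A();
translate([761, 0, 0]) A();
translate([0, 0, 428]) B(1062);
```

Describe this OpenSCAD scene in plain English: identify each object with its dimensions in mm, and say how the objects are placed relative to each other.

A is a four-legged stool. The seat is a 301×337×26 mm slab whose top surface is at z = 428 mm; four round legs, each 46 mm in diameter, run from the floor (z = 0) to the underside of the seat, each leg's axis is inset half a diameter from the nearest pair of seat edges (so the leg's bounding box is flush with the corner).

B is a rectangular beam 1062 mm long (x), 68 mm deep (y), 38 mm thick (z).

The beam spans the tops of two stools placed 460 mm apart, resting at z = 428 mm.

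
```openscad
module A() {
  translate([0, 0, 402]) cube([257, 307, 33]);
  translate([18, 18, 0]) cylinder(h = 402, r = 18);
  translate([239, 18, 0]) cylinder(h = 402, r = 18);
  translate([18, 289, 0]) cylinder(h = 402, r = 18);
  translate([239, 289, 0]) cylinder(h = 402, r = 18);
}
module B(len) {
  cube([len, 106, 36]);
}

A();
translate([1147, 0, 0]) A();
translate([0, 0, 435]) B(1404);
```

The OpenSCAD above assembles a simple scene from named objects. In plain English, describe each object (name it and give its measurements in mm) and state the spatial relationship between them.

A is a four-legged stool. The seat is 257×307 mm, 33 mm thick, top at z = 435 mm. It stands on four round legs, each 36 mm in diameter, from z = 0 to the seat underside, each leg's axis is inset half a diameter from the nearest pair of seat edges (so the leg's bounding box is flush with the corner).

B is a rectangular beam 1404 mm long (x), 106 mm deep (y), 36 mm thick (z).

The beam spans the tops of two stools placed 890 mm apart, resting at z = 435 mm.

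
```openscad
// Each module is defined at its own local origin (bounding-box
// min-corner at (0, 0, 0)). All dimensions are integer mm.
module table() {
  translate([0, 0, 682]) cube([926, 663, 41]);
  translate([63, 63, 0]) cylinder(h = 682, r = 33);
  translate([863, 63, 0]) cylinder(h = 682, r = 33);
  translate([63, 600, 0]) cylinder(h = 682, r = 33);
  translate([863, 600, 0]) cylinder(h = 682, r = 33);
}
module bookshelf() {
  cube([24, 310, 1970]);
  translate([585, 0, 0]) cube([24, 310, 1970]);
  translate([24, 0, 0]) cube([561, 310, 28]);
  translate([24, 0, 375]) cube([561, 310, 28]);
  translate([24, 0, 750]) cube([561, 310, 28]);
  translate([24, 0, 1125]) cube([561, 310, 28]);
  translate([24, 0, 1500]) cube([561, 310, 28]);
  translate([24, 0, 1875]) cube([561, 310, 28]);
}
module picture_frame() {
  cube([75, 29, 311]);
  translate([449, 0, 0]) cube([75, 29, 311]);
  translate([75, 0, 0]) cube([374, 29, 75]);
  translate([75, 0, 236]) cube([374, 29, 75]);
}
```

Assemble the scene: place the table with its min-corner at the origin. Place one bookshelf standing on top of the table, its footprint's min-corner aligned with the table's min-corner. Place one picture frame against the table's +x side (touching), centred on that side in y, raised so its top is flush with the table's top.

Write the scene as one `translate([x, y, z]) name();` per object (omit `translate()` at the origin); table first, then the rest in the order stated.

table();
translate([0, 0, 723]) bookshelf();
translate([926, 317, 412]) picture_frame();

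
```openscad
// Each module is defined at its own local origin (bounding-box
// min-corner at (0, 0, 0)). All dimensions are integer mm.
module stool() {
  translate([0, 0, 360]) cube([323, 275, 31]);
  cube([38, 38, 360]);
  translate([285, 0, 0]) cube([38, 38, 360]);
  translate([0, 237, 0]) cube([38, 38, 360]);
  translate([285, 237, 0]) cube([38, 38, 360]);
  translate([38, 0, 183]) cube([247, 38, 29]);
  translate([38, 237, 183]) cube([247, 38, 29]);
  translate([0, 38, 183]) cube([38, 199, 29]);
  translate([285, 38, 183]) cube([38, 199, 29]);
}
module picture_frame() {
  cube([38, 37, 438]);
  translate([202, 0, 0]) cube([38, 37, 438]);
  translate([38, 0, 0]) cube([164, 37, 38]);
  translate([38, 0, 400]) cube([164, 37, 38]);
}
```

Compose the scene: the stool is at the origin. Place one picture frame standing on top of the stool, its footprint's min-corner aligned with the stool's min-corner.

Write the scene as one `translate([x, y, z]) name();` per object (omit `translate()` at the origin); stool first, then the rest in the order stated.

stool();
translate([0, 0, 391]) picture_frame();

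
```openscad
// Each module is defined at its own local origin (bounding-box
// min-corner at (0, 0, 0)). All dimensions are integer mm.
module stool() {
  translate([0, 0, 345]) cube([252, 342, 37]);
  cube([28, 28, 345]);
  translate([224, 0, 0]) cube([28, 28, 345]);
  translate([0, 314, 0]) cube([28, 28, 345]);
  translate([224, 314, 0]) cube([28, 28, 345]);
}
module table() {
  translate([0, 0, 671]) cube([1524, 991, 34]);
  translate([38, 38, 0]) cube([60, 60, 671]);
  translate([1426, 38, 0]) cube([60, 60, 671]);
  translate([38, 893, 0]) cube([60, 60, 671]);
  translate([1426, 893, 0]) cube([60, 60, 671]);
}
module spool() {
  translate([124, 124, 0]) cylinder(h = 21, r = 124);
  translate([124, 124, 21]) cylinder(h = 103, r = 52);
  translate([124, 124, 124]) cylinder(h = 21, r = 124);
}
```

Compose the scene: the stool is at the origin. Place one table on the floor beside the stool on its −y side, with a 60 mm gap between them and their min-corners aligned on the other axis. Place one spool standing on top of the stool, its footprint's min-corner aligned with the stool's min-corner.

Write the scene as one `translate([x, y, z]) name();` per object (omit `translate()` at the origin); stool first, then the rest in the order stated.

stool();
translate([0, -1051, 0]) table();
translate([0, 0, 382]) spool();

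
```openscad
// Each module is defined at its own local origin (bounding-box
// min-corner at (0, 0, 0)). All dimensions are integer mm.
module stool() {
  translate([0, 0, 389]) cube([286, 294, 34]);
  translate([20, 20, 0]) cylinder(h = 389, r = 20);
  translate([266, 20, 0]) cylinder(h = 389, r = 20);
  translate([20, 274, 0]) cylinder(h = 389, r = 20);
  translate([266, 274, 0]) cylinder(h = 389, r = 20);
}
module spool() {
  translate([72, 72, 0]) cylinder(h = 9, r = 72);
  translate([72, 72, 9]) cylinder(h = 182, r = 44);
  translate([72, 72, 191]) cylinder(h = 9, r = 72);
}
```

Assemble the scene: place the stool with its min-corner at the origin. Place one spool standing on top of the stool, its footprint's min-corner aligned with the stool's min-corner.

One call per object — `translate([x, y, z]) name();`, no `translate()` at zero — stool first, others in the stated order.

stool();
translate([0, 0, 423]) spool();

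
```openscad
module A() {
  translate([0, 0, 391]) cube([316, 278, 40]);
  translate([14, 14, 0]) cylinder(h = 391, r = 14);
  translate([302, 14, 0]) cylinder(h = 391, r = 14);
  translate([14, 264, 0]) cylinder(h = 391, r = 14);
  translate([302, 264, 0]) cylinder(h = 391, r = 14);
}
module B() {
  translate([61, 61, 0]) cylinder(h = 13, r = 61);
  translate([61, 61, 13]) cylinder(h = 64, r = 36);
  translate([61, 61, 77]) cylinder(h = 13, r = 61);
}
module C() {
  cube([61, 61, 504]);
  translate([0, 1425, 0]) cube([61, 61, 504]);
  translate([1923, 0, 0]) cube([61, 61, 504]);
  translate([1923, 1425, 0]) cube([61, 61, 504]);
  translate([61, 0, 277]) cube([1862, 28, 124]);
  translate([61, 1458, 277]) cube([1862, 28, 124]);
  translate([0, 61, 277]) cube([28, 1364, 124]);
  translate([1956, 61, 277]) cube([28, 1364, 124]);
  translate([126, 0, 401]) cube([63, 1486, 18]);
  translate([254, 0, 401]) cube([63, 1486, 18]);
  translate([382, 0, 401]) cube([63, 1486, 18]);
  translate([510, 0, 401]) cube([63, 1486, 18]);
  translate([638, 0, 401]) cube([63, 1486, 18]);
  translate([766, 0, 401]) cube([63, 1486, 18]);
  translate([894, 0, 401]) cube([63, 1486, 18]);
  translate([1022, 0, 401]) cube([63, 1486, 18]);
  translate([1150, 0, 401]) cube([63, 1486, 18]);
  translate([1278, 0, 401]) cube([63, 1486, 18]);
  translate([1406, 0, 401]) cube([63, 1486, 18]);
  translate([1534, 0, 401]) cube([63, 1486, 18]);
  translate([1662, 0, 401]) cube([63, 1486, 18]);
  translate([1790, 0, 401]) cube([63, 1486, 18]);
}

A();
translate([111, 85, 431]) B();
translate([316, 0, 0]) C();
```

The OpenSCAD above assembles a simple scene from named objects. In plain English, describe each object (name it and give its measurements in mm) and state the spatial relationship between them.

A is a four-legged stool. The seat is a 316×278×40 mm slab whose top surface is at z = 431 mm; four round legs, each 28 mm in diameter, run from the floor (z = 0) to the underside of the seat, each leg's axis is inset half a diameter from the nearest pair of seat edges (so the leg's bounding box is flush with the corner).

B is a spool: two coaxial disc flanges of radius 61 mm and thickness 13 mm, joined by a core cylinder of radius 36 mm and height 64 mm. The lower flange rests on z = 0 and the three cylinders share a vertical axis.

C is a bed frame 1984 mm long (x) by 1486 mm wide (y). Four 61×61 mm corner posts, 504 mm tall, at the corners of the footprint. Four rails of 28 mm thickness and 124 mm height run between adjacent posts with their undersides at z = 277 mm, their outer faces flush with the outside of the frame (the two x-running rails run between the posts' inner faces; the two y-running rails run between the posts' inner faces). 14 slats, each 63 mm wide (x) and 18 mm thick, lie across the top of the two x-running rails, running the full 1486 mm width of the frame in y; the slats are evenly spaced along x between the inner faces of the end posts with equal gaps (rounded down to the nearest mm) at the −x end and between each pair — any rounding remainder accumulates at the +x end.

The spool is on top of the stool. The bed frame is against the stool's +x side, with their −y faces flush.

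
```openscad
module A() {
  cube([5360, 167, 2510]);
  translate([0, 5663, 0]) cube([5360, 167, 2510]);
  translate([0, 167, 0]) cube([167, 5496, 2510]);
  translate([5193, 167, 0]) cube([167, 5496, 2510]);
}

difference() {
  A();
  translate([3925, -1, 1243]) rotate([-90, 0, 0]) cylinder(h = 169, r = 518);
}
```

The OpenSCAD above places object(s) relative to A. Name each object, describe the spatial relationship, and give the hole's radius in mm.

The subtracted cylinder has r = 518 mm.

A is a house frame. The house frame has a circular hole through its front wall. The hole's radius is 518 mm.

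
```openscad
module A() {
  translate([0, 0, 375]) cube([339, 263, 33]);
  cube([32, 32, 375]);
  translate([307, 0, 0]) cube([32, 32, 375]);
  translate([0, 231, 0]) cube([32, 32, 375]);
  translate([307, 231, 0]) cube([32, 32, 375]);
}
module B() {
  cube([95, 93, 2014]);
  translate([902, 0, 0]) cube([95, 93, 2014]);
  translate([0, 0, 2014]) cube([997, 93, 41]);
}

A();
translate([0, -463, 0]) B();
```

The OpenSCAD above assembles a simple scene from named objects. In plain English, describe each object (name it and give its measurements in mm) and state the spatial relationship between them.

A is a four-legged stool. The seat is 339×263 mm, 33 mm thick, top at z = 408 mm. It stands on four square legs, each 32×32 mm in cross-section, from z = 0 to the seat underside, each flush with a corner of the seat.

B is a rectangular door frame: two vertical jambs of 95×93 mm section, 2014 mm tall, with a clear opening 807 mm wide between their inner faces. A header 41 mm tall and 93 mm deep lies on top of the jambs and spans the full outside width.

The door frame is on the floor beside the stool on its −y side.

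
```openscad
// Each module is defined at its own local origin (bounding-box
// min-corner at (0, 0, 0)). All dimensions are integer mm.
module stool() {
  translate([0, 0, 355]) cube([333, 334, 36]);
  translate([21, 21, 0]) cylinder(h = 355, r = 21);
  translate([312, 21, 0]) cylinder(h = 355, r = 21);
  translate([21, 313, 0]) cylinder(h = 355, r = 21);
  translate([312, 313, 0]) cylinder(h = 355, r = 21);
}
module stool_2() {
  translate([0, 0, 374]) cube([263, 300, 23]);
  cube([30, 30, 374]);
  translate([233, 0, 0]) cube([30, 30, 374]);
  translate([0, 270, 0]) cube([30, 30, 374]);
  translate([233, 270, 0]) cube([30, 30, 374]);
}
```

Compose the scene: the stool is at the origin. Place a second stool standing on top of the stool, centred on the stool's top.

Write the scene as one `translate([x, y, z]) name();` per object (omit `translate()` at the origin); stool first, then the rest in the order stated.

stool();
translate([35, 17, 391]) stool_2();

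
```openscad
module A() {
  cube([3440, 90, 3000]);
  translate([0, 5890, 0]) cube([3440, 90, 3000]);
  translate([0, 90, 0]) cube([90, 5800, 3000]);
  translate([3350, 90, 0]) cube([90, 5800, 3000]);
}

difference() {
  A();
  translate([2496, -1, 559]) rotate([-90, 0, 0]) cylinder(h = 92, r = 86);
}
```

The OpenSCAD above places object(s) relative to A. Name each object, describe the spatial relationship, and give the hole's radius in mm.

The subtracted cylinder has r = 86 mm.

A is a house frame. The house frame has a circular hole through its front wall. The hole's radius is 86 mm.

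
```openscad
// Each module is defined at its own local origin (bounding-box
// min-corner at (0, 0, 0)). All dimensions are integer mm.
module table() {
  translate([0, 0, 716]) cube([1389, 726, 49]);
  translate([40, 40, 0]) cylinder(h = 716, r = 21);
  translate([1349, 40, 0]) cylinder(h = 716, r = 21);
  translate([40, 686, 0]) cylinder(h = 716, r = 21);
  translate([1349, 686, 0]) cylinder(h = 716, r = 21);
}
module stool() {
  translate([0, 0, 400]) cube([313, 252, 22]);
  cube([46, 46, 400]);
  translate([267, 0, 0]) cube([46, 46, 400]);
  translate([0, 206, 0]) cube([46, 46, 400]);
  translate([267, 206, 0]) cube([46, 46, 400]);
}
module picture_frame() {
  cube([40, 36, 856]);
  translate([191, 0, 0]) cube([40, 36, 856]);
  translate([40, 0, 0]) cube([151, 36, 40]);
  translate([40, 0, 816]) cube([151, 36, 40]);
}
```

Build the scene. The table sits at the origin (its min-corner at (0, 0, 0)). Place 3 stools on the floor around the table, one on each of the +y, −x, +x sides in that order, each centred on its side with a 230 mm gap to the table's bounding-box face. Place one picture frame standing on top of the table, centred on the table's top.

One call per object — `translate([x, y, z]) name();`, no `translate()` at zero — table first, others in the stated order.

table();
translate([538, 956, 0]) stool();
translate([-543, 237, 0]) stool();
translate([1619, 237, 0]) stool();
translate([579, 345, 765]) picture_frame();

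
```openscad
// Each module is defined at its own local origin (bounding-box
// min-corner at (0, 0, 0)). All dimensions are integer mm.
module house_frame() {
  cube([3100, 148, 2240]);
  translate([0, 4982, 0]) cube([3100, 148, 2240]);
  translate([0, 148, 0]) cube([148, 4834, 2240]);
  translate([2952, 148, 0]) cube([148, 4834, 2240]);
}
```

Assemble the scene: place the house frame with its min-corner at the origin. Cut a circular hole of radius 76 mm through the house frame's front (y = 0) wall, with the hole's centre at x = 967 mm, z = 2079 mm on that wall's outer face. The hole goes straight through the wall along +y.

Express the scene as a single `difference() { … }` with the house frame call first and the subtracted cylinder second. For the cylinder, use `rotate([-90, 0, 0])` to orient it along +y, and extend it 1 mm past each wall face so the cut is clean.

difference() {
  house_frame();
  translate([967, -1, 2079]) rotate([-90, 0, 0]) cylinder(h = 150, r = 76);
}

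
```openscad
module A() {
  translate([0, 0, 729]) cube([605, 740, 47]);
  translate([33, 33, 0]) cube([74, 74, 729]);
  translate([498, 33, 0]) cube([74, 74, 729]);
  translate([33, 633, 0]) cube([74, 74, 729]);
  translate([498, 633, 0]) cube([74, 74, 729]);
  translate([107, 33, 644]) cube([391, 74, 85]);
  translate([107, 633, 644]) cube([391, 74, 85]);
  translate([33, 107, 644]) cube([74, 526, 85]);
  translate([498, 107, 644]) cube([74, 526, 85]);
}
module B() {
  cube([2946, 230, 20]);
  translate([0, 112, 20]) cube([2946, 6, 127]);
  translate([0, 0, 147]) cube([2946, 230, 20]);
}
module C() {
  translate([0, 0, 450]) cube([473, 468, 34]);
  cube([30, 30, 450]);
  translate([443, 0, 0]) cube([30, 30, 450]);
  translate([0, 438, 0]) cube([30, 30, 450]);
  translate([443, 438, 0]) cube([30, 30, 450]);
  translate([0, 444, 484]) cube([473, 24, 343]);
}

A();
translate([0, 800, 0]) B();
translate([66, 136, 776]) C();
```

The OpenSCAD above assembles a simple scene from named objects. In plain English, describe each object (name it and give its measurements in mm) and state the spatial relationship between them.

A is a rectangular dining table. The top is 605×740×47 mm with its upper surface at z = 776 mm. It stands on four 74×74 mm square legs, each inset 33 mm from the nearest pair of top edges, running from the floor to the underside of the top. Four apron rails, 74 mm thick and 85 mm tall, run between adjacent legs with their top edges flush with the underside of the top and their outer faces flush with the legs' outer faces.

B is an I-beam lying along x, 2946 mm long. Overall section height 167 mm. Two flanges 230 mm wide (y) and 20 mm thick, one on the floor and one at the top; a web 6 mm thick runs between them, centred on the flange width.

C is a chair. The seat is a 473×468×34 mm slab with its top at z = 484 mm, on four 30×30 mm corner legs (flush with the seat edges, standing on z = 0). A flat backrest 24 mm thick, 343 mm tall, spans the full seat width and rises from the seat top along its +y edge, rear face flush with the rear of the seat.

The I-beam is on the floor beside the table on its +y side. The chair is on top of the table, centred.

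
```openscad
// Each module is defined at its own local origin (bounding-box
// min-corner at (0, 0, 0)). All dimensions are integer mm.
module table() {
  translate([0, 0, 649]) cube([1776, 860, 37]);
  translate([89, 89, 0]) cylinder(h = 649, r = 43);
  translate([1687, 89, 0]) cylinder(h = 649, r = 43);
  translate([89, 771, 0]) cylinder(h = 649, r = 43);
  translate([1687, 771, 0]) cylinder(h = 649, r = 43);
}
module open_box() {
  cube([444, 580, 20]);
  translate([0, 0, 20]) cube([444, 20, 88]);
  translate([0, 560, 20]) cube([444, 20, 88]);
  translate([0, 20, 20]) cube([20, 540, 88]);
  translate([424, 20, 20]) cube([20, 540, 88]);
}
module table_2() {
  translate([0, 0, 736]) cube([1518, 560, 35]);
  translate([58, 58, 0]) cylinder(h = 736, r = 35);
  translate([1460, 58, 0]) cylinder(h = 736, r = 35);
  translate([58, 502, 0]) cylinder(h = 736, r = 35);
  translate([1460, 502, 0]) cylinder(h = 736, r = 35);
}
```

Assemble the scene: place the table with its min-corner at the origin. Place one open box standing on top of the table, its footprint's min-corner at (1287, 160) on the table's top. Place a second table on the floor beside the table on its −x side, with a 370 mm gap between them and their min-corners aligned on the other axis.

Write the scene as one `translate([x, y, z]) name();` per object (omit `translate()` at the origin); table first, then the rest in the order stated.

table();
translate([1287, 160, 686]) open_box();
translate([-1888, 0, 0]) table_2();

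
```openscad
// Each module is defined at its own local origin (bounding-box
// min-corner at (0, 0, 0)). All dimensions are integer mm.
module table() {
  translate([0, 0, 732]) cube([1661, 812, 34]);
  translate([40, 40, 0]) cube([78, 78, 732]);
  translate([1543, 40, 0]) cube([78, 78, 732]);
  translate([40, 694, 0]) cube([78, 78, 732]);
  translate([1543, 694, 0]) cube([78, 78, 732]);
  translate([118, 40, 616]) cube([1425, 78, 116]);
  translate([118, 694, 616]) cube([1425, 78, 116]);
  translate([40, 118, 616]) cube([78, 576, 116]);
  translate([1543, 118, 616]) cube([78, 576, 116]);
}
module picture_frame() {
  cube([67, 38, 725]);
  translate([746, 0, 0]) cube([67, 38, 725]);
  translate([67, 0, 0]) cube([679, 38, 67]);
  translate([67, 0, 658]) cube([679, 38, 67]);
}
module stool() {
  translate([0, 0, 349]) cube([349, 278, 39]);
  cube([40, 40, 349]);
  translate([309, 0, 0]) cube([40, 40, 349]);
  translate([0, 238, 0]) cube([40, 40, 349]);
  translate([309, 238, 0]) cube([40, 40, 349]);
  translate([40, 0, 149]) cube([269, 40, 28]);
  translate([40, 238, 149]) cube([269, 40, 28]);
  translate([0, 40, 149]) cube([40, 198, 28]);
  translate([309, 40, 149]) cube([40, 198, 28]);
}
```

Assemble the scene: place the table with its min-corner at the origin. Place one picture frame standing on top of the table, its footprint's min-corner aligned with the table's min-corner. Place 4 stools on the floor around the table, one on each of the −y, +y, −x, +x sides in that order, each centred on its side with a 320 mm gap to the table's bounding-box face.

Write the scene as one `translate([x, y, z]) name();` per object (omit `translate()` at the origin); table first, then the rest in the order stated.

table();
translate([0, 0, 766]) picture_frame();
translate([656, -598, 0]) stool();
translate([656, 1132, 0]) stool();
translate([-669, 267, 0]) stool();
translate([1981, 267, 0]) stool();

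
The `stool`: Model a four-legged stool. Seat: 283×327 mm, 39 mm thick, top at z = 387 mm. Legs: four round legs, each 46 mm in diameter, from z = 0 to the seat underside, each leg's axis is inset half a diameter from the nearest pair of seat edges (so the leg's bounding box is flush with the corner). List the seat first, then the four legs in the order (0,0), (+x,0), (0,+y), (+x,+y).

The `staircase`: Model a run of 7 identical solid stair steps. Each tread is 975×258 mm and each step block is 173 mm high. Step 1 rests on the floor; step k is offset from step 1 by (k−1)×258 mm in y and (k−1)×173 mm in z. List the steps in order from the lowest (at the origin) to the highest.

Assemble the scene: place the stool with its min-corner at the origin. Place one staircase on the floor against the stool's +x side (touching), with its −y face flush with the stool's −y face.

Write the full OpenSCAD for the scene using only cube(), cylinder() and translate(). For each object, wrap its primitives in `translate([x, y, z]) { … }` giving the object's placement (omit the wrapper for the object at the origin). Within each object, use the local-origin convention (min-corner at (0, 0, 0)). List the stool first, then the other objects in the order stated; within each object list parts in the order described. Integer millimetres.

translate([0, 0, 348]) cube([283, 327, 39]);
translate([23, 23, 0]) cylinder(h = 348, r = 23);
translate([260, 23, 0]) cylinder(h = 348, r = 23);
translate([23, 304, 0]) cylinder(h = 348, r = 23);
translate([260, 304, 0]) cylinder(h = 348, r = 23);
translate([283, 0, 0]) {
  cube([975, 258, 173]);
  translate([0, 258, 173]) cube([975, 258, 173]);
  translate([0, 516, 346]) cube([975, 258, 173]);
  translate([0, 774, 519]) cube([975, 258, 173]);
  translate([0, 1032, 692]) cube([975, 258, 173]);
  translate([0, 1290, 865]) cube([975, 258, 173]);
  translate([0, 1548, 1038]) cube([975, 258, 173]);
}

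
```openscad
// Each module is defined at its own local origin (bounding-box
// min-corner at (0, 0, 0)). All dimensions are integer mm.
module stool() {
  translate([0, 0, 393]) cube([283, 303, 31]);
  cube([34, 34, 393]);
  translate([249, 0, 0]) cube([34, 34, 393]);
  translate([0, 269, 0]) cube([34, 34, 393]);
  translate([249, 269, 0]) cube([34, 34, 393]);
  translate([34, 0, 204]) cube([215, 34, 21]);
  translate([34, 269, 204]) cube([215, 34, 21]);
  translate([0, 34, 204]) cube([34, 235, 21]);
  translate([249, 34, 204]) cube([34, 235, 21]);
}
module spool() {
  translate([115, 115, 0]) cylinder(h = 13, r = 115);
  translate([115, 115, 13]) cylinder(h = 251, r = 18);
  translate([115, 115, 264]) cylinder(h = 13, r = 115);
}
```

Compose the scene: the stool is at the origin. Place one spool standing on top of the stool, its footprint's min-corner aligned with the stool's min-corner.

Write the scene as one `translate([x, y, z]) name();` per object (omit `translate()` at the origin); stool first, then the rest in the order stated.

stool();
translate([0, 0, 424]) spool();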